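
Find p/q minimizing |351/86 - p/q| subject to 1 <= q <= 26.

102/25

Expand x = 351/86 as a continued fraction with the Euclidean algorithm:
  351 = 4*86 + 7, so a_0 = 4.
  86 = 12*7 + 2, so a_1 = 12.
  7 = 3*2 + 1, so a_2 = 3.
  2 = 2*1 + 0, so a_3 = 2.
so x = [4; 12, 3, 2].
Convergents (p_i = a_i*p_{i-1} + p_{i-2}, q_i = a_i*q_{i-1} + q_{i-2} with p_{-2}=0, p_{-1}=1, q_{-2}=1, q_{-1}=0), until the denominator exceeds 26:
  i=0: a_0=4, p_0 = 4*1 + 0 = 4, q_0 = 4*0 + 1 = 1.
  i=1: a_1=12, p_1 = 12*4 + 1 = 49, q_1 = 12*1 + 0 = 12.
  i=2: a_2=3, p_2 = 3*49 + 4 = 151, q_2 = 3*12 + 1 = 37.
q_2 = 37 > 26, so the last convergent with denominator <= 26 is p_1/q_1 = 49/12.
The closest fraction with denominator <= 26 is either p_1/q_1 or the intermediate fraction (k*p_1 + p_0)/(k*q_1 + q_0) with the largest k >= 1 whose denominator stays <= 26; these approach x as k grows, and every other convergent or intermediate fraction in range is farther away.
Largest k: floor((26 - q_0)/q_1) = floor((26 - 1)/12) = 2.
That gives (2*49 + 4)/(2*12 + 1) = 102/25.
Compare the errors: |x - 49/12| = |351*12 - 49*86|/(86*12) = 2/1032, and |x - 102/25| = |351*25 - 102*86|/(86*25) = 3/2150.
Cross-multiplying, 3*1032 = 3096 < 4300 = 2*2150, so 3/2150 is smaller: the intermediate fraction 102/25 is closer to x than 49/12.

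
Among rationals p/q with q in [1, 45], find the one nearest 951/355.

Expand x = 951/355 as a continued fraction with the Euclidean algorithm:
  951 = 2*355 + 241, so a_0 = 2.
  355 = 1*241 + 114, so a_1 = 1.
  241 = 2*114 + 13, so a_2 = 2.
  114 = 8*13 + 10, so a_3 = 8.
  13 = 1*10 + 3, so a_4 = 1.
  10 = 3*3 + 1, so a_5 = 3.
  3 = 3*1 + 0, so a_6 = 3.
so x = [2; 1, 2, 8, 1, 3, 3].
Convergents (p_i = a_i*p_{i-1} + p_{i-2}, q_i = a_i*q_{i-1} + q_{i-2} with p_{-2}=0, p_{-1}=1, q_{-2}=1, q_{-1}=0), until the denominator exceeds 45:
  i=0: a_0=2, p_0 = 2*1 + 0 = 2, q_0 = 2*0 + 1 = 1.
  i=1: a_1=1, p_1 = 1*2 + 1 = 3, q_1 = 1*1 + 0 = 1.
  i=2: a_2=2, p_2 = 2*3 + 2 = 8, q_2 = 2*1 + 1 = 3.
  i=3: a_3=8, p_3 = 8*8 + 3 = 67, q_3 = 8*3 + 1 = 25.
  i=4: a_4=1, p_4 = 1*67 + 8 = 75, q_4 = 1*25 + 3 = 28.
  i=5: a_5=3, p_5 = 3*75 + 67 = 292, q_5 = 3*28 + 25 = 109.
q_5 = 109 > 45, so the last convergent with denominator <= 45 is p_4/q_4 = 75/28.
The closest fraction with denominator <= 45 is either p_4/q_4 or the intermediate fraction (k*p_4 + p_3)/(k*q_4 + q_3) with the largest k >= 1 whose denominator stays <= 45; these approach x as k grows, and every other convergent or intermediate fraction in range is farther away.
Largest k: floor((45 - q_3)/q_4) = floor((45 - 25)/28) = 0.
Since k = 0, no intermediate fraction beyond p_4/q_4 has denominator <= 45, so the convergent 75/28 is the closest (its error is |951*28 - 75*355|/(355*28) = 3/9940).

75/28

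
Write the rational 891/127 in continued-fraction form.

[7; 63, 2]

Run the Euclidean algorithm on 891 and 127; the successive quotients are the partial quotients a_0, a_1, ... (each step inverts the fractional part left over by the previous one):
  891 = 7*127 + 2, so a_0 = 7.
  127 = 63*2 + 1, so a_1 = 63.
  2 = 2*1 + 0, so a_2 = 2.
The remainder reaches 0 after 3 divisions, so the expansion has 3 partial quotients, read off in order.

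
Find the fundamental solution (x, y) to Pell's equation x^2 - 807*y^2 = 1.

First expand sqrt(807) as a continued fraction. With x_i = (sqrt(807) + m_i)/d_i and (m_0, d_0) = (0, 1): a_0 = floor(sqrt(807)) = 28, since 28^2 = 784 <= 807 < 841 = 29^2.
Iterate m_{i+1} = d_i*a_i - m_i, d_{i+1} = (807 - m_{i+1}^2)/d_i, a_{i+1} = floor((a_0 + m_{i+1})/d_{i+1}):
  m_1 = 1*28 - 0 = 28, d_1 = (807 - 28^2)/1 = 23/1 = 23, a_1 = floor((28 + 28)/23) = 2.
  m_2 = 23*2 - 28 = 18, d_2 = (807 - 18^2)/23 = 483/23 = 21, a_2 = floor((28 + 18)/21) = 2.
  m_3 = 21*2 - 18 = 24, d_3 = (807 - 24^2)/21 = 231/21 = 11, a_3 = floor((28 + 24)/11) = 4.
  m_4 = 11*4 - 24 = 20, d_4 = (807 - 20^2)/11 = 407/11 = 37, a_4 = floor((28 + 20)/37) = 1.
  m_5 = 37*1 - 20 = 17, d_5 = (807 - 17^2)/37 = 518/37 = 14, a_5 = floor((28 + 17)/14) = 3.
  m_6 = 14*3 - 17 = 25, d_6 = (807 - 25^2)/14 = 182/14 = 13, a_6 = floor((28 + 25)/13) = 4.
  m_7 = 13*4 - 25 = 27, d_7 = (807 - 27^2)/13 = 78/13 = 6, a_7 = floor((28 + 27)/6) = 9.
  m_8 = 6*9 - 27 = 27, d_8 = (807 - 27^2)/6 = 78/6 = 13, a_8 = floor((28 + 27)/13) = 4.
  m_9 = 13*4 - 27 = 25, d_9 = (807 - 25^2)/13 = 182/13 = 14, a_9 = floor((28 + 25)/14) = 3.
  m_10 = 14*3 - 25 = 17, d_10 = (807 - 17^2)/14 = 518/14 = 37, a_10 = floor((28 + 17)/37) = 1.
  m_11 = 37*1 - 17 = 20, d_11 = (807 - 20^2)/37 = 407/37 = 11, a_11 = floor((28 + 20)/11) = 4.
  m_12 = 11*4 - 20 = 24, d_12 = (807 - 24^2)/11 = 231/11 = 21, a_12 = floor((28 + 24)/21) = 2.
  m_13 = 21*2 - 24 = 18, d_13 = (807 - 18^2)/21 = 483/21 = 23, a_13 = floor((28 + 18)/23) = 2.
  m_14 = 23*2 - 18 = 28, d_14 = (807 - 28^2)/23 = 23/23 = 1, a_14 = floor((28 + 28)/1) = 56.
  m_15 = 1*56 - 28 = 28, d_15 = (807 - 28^2)/1 = 23/1 = 23: (m_15, d_15) = (m_1, d_1) = (28, 23), so from here the quotients repeat a_1, ..., a_14; the period length is 14.
So sqrt(807) = [28; (2, 2, 4, 1, 3, 4, 9, 4, 3, 1, 4, 2, 2, 56)] with period length k = 14.
k is even, so the fundamental solution of x^2 - 807y^2 = 1 is (p_{k-1}, q_{k-1}) = (p_13, q_13); compute convergents through index 13.
Convergents (p_i = a_i*p_{i-1} + p_{i-2}, q_i = a_i*q_{i-1} + q_{i-2} with p_{-2}=0, p_{-1}=1, q_{-2}=1, q_{-1}=0):
  i=0: a_0=28, p_0 = 28*1 + 0 = 28, q_0 = 28*0 + 1 = 1.
  i=1: a_1=2, p_1 = 2*28 + 1 = 57, q_1 = 2*1 + 0 = 2.
  i=2: a_2=2, p_2 = 2*57 + 28 = 142, q_2 = 2*2 + 1 = 5.
  i=3: a_3=4, p_3 = 4*142 + 57 = 625, q_3 = 4*5 + 2 = 22.
  i=4: a_4=1, p_4 = 1*625 + 142 = 767, q_4 = 1*22 + 5 = 27.
  i=5: a_5=3, p_5 = 3*767 + 625 = 2926, q_5 = 3*27 + 22 = 103.
  i=6: a_6=4, p_6 = 4*2926 + 767 = 12471, q_6 = 4*103 + 27 = 439.
  i=7: a_7=9, p_7 = 9*12471 + 2926 = 115165, q_7 = 9*439 + 103 = 4054.
  i=8: a_8=4, p_8 = 4*115165 + 12471 = 473131, q_8 = 4*4054 + 439 = 16655.
  i=9: a_9=3, p_9 = 3*473131 + 115165 = 1534558, q_9 = 3*16655 + 4054 = 54019.
  i=10: a_10=1, p_10 = 1*1534558 + 473131 = 2007689, q_10 = 1*54019 + 16655 = 70674.
  i=11: a_11=4, p_11 = 4*2007689 + 1534558 = 9565314, q_11 = 4*70674 + 54019 = 336715.
  i=12: a_12=2, p_12 = 2*9565314 + 2007689 = 21138317, q_12 = 2*336715 + 70674 = 744104.
  i=13: a_13=2, p_13 = 2*21138317 + 9565314 = 51841948, q_13 = 2*744104 + 336715 = 1824923.
Check: 51841948^2 - 807*1824923^2 = 2687587572434704 - 2687587572434703 = 1, so (x, y) = (51841948, 1824923) solves the equation, and by the theorem it is the least positive solution.

(x, y) = (51841948, 1824923)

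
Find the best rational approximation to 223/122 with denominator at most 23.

42/23

Expand x = 223/122 as a continued fraction with the Euclidean algorithm:
  223 = 1*122 + 101, so a_0 = 1.
  122 = 1*101 + 21, so a_1 = 1.
  101 = 4*21 + 17, so a_2 = 4.
  21 = 1*17 + 4, so a_3 = 1.
  17 = 4*4 + 1, so a_4 = 4.
  4 = 4*1 + 0, so a_5 = 4.
so x = [1; 1, 4, 1, 4, 4].
Convergents (p_i = a_i*p_{i-1} + p_{i-2}, q_i = a_i*q_{i-1} + q_{i-2} with p_{-2}=0, p_{-1}=1, q_{-2}=1, q_{-1}=0), until the denominator exceeds 23:
  i=0: a_0=1, p_0 = 1*1 + 0 = 1, q_0 = 1*0 + 1 = 1.
  i=1: a_1=1, p_1 = 1*1 + 1 = 2, q_1 = 1*1 + 0 = 1.
  i=2: a_2=4, p_2 = 4*2 + 1 = 9, q_2 = 4*1 + 1 = 5.
  i=3: a_3=1, p_3 = 1*9 + 2 = 11, q_3 = 1*5 + 1 = 6.
  i=4: a_4=4, p_4 = 4*11 + 9 = 53, q_4 = 4*6 + 5 = 29.
q_4 = 29 > 23, so the last convergent with denominator <= 23 is p_3/q_3 = 11/6.
The closest fraction with denominator <= 23 is either p_3/q_3 or the intermediate fraction (k*p_3 + p_2)/(k*q_3 + q_2) with the largest k >= 1 whose denominator stays <= 23; these approach x as k grows, and every other convergent or intermediate fraction in range is farther away.
Largest k: floor((23 - q_2)/q_3) = floor((23 - 5)/6) = 3.
That gives (3*11 + 9)/(3*6 + 5) = 42/23.
Compare the errors: |x - 11/6| = |223*6 - 11*122|/(122*6) = 4/732, and |x - 42/23| = |223*23 - 42*122|/(122*23) = 5/2806.
Cross-multiplying, 5*732 = 3660 < 11224 = 4*2806, so 5/2806 is smaller: the intermediate fraction 42/23 is closer to x than 11/6.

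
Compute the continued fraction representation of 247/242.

[1; 48, 2, 2]

Run the Euclidean algorithm on 247 and 242; the successive quotients are the partial quotients a_0, a_1, ... (each step inverts the fractional part left over by the previous one):
  247 = 1*242 + 5, so a_0 = 1.
  242 = 48*5 + 2, so a_1 = 48.
  5 = 2*2 + 1, so a_2 = 2.
  2 = 2*1 + 0, so a_3 = 2.
The remainder reaches 0 after 4 divisions, so the expansion has 4 partial quotients, read off in order.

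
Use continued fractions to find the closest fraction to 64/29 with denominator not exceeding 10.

Expand x = 64/29 as a continued fraction with the Euclidean algorithm:
  64 = 2*29 + 6, so a_0 = 2.
  29 = 4*6 + 5, so a_1 = 4.
  6 = 1*5 + 1, so a_2 = 1.
  5 = 5*1 + 0, so a_3 = 5.
so x = [2; 4, 1, 5].
Convergents (p_i = a_i*p_{i-1} + p_{i-2}, q_i = a_i*q_{i-1} + q_{i-2} with p_{-2}=0, p_{-1}=1, q_{-2}=1, q_{-1}=0), until the denominator exceeds 10:
  i=0: a_0=2, p_0 = 2*1 + 0 = 2, q_0 = 2*0 + 1 = 1.
  i=1: a_1=4, p_1 = 4*2 + 1 = 9, q_1 = 4*1 + 0 = 4.
  i=2: a_2=1, p_2 = 1*9 + 2 = 11, q_2 = 1*4 + 1 = 5.
  i=3: a_3=5, p_3 = 5*11 + 9 = 64, q_3 = 5*5 + 4 = 29.
q_3 = 29 > 10, so the last convergent with denominator <= 10 is p_2/q_2 = 11/5.
The closest fraction with denominator <= 10 is either p_2/q_2 or the intermediate fraction (k*p_2 + p_1)/(k*q_2 + q_1) with the largest k >= 1 whose denominator stays <= 10; these approach x as k grows, and every other convergent or intermediate fraction in range is farther away.
Largest k: floor((10 - q_1)/q_2) = floor((10 - 4)/5) = 1.
That gives (1*11 + 9)/(1*5 + 4) = 20/9.
Compare the errors: |x - 11/5| = |64*5 - 11*29|/(29*5) = 1/145, and |x - 20/9| = |64*9 - 20*29|/(29*9) = 4/261.
Cross-multiplying, 1*261 = 261 < 580 = 4*145, so 1/145 is smaller: the convergent 11/5 is closer to x than 20/9.

11/5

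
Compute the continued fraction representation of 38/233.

[0; 6, 7, 1, 1, 2]

Run the Euclidean algorithm on 38 and 233; the successive quotients are the partial quotients a_0, a_1, ... (each step inverts the fractional part left over by the previous one):
  38 = 0*233 + 38, so a_0 = 0.
  233 = 6*38 + 5, so a_1 = 6.
  38 = 7*5 + 3, so a_2 = 7.
  5 = 1*3 + 2, so a_3 = 1.
  3 = 1*2 + 1, so a_4 = 1.
  2 = 2*1 + 0, so a_5 = 2.
The remainder reaches 0 after 6 divisions, so the expansion has 6 partial quotients, read off in order.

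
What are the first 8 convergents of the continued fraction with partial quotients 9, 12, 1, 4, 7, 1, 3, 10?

Using the convergent recurrence p_i = a_i*p_{i-1} + p_{i-2}, q_i = a_i*q_{i-1} + q_{i-2} with p_{-2}=0, p_{-1}=1, q_{-2}=1, q_{-1}=0:
  i=0: a_0=9, p_0 = 9*1 + 0 = 9, q_0 = 9*0 + 1 = 1.
  i=1: a_1=12, p_1 = 12*9 + 1 = 109, q_1 = 12*1 + 0 = 12.
  i=2: a_2=1, p_2 = 1*109 + 9 = 118, q_2 = 1*12 + 1 = 13.
  i=3: a_3=4, p_3 = 4*118 + 109 = 581, q_3 = 4*13 + 12 = 64.
  i=4: a_4=7, p_4 = 7*581 + 118 = 4185, q_4 = 7*64 + 13 = 461.
  i=5: a_5=1, p_5 = 1*4185 + 581 = 4766, q_5 = 1*461 + 64 = 525.
  i=6: a_6=3, p_6 = 3*4766 + 4185 = 18483, q_6 = 3*525 + 461 = 2036.
  i=7: a_7=10, p_7 = 10*18483 + 4766 = 189596, q_7 = 10*2036 + 525 = 20885.

9/1, 109/12, 118/13, 581/64, 4185/461, 4766/525, 18483/2036, 189596/20885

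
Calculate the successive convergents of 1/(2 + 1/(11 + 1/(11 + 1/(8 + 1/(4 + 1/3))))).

0/1, 1/2, 11/23, 122/255, 987/2063, 4070/8507, 13197/27584

Using the convergent recurrence p_i = a_i*p_{i-1} + p_{i-2}, q_i = a_i*q_{i-1} + q_{i-2} with p_{-2}=0, p_{-1}=1, q_{-2}=1, q_{-1}=0:
  i=0: a_0=0, p_0 = 0*1 + 0 = 0, q_0 = 0*0 + 1 = 1.
  i=1: a_1=2, p_1 = 2*0 + 1 = 1, q_1 = 2*1 + 0 = 2.
  i=2: a_2=11, p_2 = 11*1 + 0 = 11, q_2 = 11*2 + 1 = 23.
  i=3: a_3=11, p_3 = 11*11 + 1 = 122, q_3 = 11*23 + 2 = 255.
  i=4: a_4=8, p_4 = 8*122 + 11 = 987, q_4 = 8*255 + 23 = 2063.
  i=5: a_5=4, p_5 = 4*987 + 122 = 4070, q_5 = 4*2063 + 255 = 8507.
  i=6: a_6=3, p_6 = 3*4070 + 987 = 13197, q_6 = 3*8507 + 2063 = 27584.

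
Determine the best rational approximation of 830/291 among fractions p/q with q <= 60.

Expand x = 830/291 as a continued fraction with the Euclidean algorithm:
  830 = 2*291 + 248, so a_0 = 2.
  291 = 1*248 + 43, so a_1 = 1.
  248 = 5*43 + 33, so a_2 = 5.
  43 = 1*33 + 10, so a_3 = 1.
  33 = 3*10 + 3, so a_4 = 3.
  10 = 3*3 + 1, so a_5 = 3.
  3 = 3*1 + 0, so a_6 = 3.
so x = [2; 1, 5, 1, 3, 3, 3].
Convergents (p_i = a_i*p_{i-1} + p_{i-2}, q_i = a_i*q_{i-1} + q_{i-2} with p_{-2}=0, p_{-1}=1, q_{-2}=1, q_{-1}=0), until the denominator exceeds 60:
  i=0: a_0=2, p_0 = 2*1 + 0 = 2, q_0 = 2*0 + 1 = 1.
  i=1: a_1=1, p_1 = 1*2 + 1 = 3, q_1 = 1*1 + 0 = 1.
  i=2: a_2=5, p_2 = 5*3 + 2 = 17, q_2 = 5*1 + 1 = 6.
  i=3: a_3=1, p_3 = 1*17 + 3 = 20, q_3 = 1*6 + 1 = 7.
  i=4: a_4=3, p_4 = 3*20 + 17 = 77, q_4 = 3*7 + 6 = 27.
  i=5: a_5=3, p_5 = 3*77 + 20 = 251, q_5 = 3*27 + 7 = 88.
q_5 = 88 > 60, so the last convergent with denominator <= 60 is p_4/q_4 = 77/27.
The closest fraction with denominator <= 60 is either p_4/q_4 or the intermediate fraction (k*p_4 + p_3)/(k*q_4 + q_3) with the largest k >= 1 whose denominator stays <= 60; these approach x as k grows, and every other convergent or intermediate fraction in range is farther away.
Largest k: floor((60 - q_3)/q_4) = floor((60 - 7)/27) = 1.
That gives (1*77 + 20)/(1*27 + 7) = 97/34.
Compare the errors: |x - 77/27| = |830*27 - 77*291|/(291*27) = 3/7857, and |x - 97/34| = |830*34 - 97*291|/(291*34) = 7/9894.
Cross-multiplying, 3*9894 = 29682 < 54999 = 7*7857, so 3/7857 is smaller: the convergent 77/27 is closer to x than 97/34.

77/27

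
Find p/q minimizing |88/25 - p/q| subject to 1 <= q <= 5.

7/2

Expand x = 88/25 as a continued fraction with the Euclidean algorithm:
  88 = 3*25 + 13, so a_0 = 3.
  25 = 1*13 + 12, so a_1 = 1.
  13 = 1*12 + 1, so a_2 = 1.
  12 = 12*1 + 0, so a_3 = 12.
so x = [3; 1, 1, 12].
Convergents (p_i = a_i*p_{i-1} + p_{i-2}, q_i = a_i*q_{i-1} + q_{i-2} with p_{-2}=0, p_{-1}=1, q_{-2}=1, q_{-1}=0), until the denominator exceeds 5:
  i=0: a_0=3, p_0 = 3*1 + 0 = 3, q_0 = 3*0 + 1 = 1.
  i=1: a_1=1, p_1 = 1*3 + 1 = 4, q_1 = 1*1 + 0 = 1.
  i=2: a_2=1, p_2 = 1*4 + 3 = 7, q_2 = 1*1 + 1 = 2.
  i=3: a_3=12, p_3 = 12*7 + 4 = 88, q_3 = 12*2 + 1 = 25.
q_3 = 25 > 5, so the last convergent with denominator <= 5 is p_2/q_2 = 7/2.
The closest fraction with denominator <= 5 is either p_2/q_2 or the intermediate fraction (k*p_2 + p_1)/(k*q_2 + q_1) with the largest k >= 1 whose denominator stays <= 5; these approach x as k grows, and every other convergent or intermediate fraction in range is farther away.
Largest k: floor((5 - q_1)/q_2) = floor((5 - 1)/2) = 2.
That gives (2*7 + 4)/(2*2 + 1) = 18/5.
Compare the errors: |x - 7/2| = |88*2 - 7*25|/(25*2) = 1/50, and |x - 18/5| = |88*5 - 18*25|/(25*5) = 10/125.
Cross-multiplying, 1*125 = 125 < 500 = 10*50, so 1/50 is smaller: the convergent 7/2 is closer to x than 18/5.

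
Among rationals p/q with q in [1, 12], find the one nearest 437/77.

17/3

Expand x = 437/77 as a continued fraction with the Euclidean algorithm:
  437 = 5*77 + 52, so a_0 = 5.
  77 = 1*52 + 25, so a_1 = 1.
  52 = 2*25 + 2, so a_2 = 2.
  25 = 12*2 + 1, so a_3 = 12.
  2 = 2*1 + 0, so a_4 = 2.
so x = [5; 1, 2, 12, 2].
Convergents (p_i = a_i*p_{i-1} + p_{i-2}, q_i = a_i*q_{i-1} + q_{i-2} with p_{-2}=0, p_{-1}=1, q_{-2}=1, q_{-1}=0), until the denominator exceeds 12:
  i=0: a_0=5, p_0 = 5*1 + 0 = 5, q_0 = 5*0 + 1 = 1.
  i=1: a_1=1, p_1 = 1*5 + 1 = 6, q_1 = 1*1 + 0 = 1.
  i=2: a_2=2, p_2 = 2*6 + 5 = 17, q_2 = 2*1 + 1 = 3.
  i=3: a_3=12, p_3 = 12*17 + 6 = 210, q_3 = 12*3 + 1 = 37.
q_3 = 37 > 12, so the last convergent with denominator <= 12 is p_2/q_2 = 17/3.
The closest fraction with denominator <= 12 is either p_2/q_2 or the intermediate fraction (k*p_2 + p_1)/(k*q_2 + q_1) with the largest k >= 1 whose denominator stays <= 12; these approach x as k grows, and every other convergent or intermediate fraction in range is farther away.
Largest k: floor((12 - q_1)/q_2) = floor((12 - 1)/3) = 3.
That gives (3*17 + 6)/(3*3 + 1) = 57/10.
Compare the errors: |x - 17/3| = |437*3 - 17*77|/(77*3) = 2/231, and |x - 57/10| = |437*10 - 57*77|/(77*10) = 19/770.
Cross-multiplying, 2*770 = 1540 < 4389 = 19*231, so 2/231 is smaller: the convergent 17/3 is closer to x than 57/10.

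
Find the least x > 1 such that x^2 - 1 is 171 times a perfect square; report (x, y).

First expand sqrt(171) as a continued fraction. With x_i = (sqrt(171) + m_i)/d_i and (m_0, d_0) = (0, 1): a_0 = floor(sqrt(171)) = 13, since 13^2 = 169 <= 171 < 196 = 14^2.
Iterate m_{i+1} = d_i*a_i - m_i, d_{i+1} = (171 - m_{i+1}^2)/d_i, a_{i+1} = floor((a_0 + m_{i+1})/d_{i+1}):
  m_1 = 1*13 - 0 = 13, d_1 = (171 - 13^2)/1 = 2/1 = 2, a_1 = floor((13 + 13)/2) = 13.
  m_2 = 2*13 - 13 = 13, d_2 = (171 - 13^2)/2 = 2/2 = 1, a_2 = floor((13 + 13)/1) = 26.
  m_3 = 1*26 - 13 = 13, d_3 = (171 - 13^2)/1 = 2/1 = 2: (m_3, d_3) = (m_1, d_1) = (13, 2), so from here the quotients repeat a_1, a_2; the period length is 2.
So sqrt(171) = [13; (13, 26)] with period length k = 2.
k is even, so the fundamental solution of x^2 - 171y^2 = 1 is (p_{k-1}, q_{k-1}) = (p_1, q_1); compute convergents through index 1.
Convergents (p_i = a_i*p_{i-1} + p_{i-2}, q_i = a_i*q_{i-1} + q_{i-2} with p_{-2}=0, p_{-1}=1, q_{-2}=1, q_{-1}=0):
  i=0: a_0=13, p_0 = 13*1 + 0 = 13, q_0 = 13*0 + 1 = 1.
  i=1: a_1=13, p_1 = 13*13 + 1 = 170, q_1 = 13*1 + 0 = 13.
Check: 170^2 - 171*13^2 = 28900 - 28899 = 1, so (x, y) = (170, 13) solves the equation, and by the theorem it is the least positive solution.

(x, y) = (170, 13)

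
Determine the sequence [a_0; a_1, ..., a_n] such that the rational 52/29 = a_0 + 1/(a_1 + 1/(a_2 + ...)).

[1; 1, 3, 1, 5]

Run the Euclidean algorithm on 52 and 29; the successive quotients are the partial quotients a_0, a_1, ... (each step inverts the fractional part left over by the previous one):
  52 = 1*29 + 23, so a_0 = 1.
  29 = 1*23 + 6, so a_1 = 1.
  23 = 3*6 + 5, so a_2 = 3.
  6 = 1*5 + 1, so a_3 = 1.
  5 = 5*1 + 0, so a_4 = 5.
The remainder reaches 0 after 5 divisions, so the expansion has 5 partial quotients, read off in order.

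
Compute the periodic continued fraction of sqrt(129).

[11; (2, 1, 3, 1, 6, 1, 3, 1, 2, 22)]

Write x_i = (sqrt(129) + m_i)/d_i with (m_0, d_0) = (0, 1). a_0 = floor(sqrt(129)) = 11, since 11^2 = 121 <= 129 < 144 = 12^2.
Iterate m_{i+1} = d_i*a_i - m_i, d_{i+1} = (129 - m_{i+1}^2)/d_i, a_{i+1} = floor((a_0 + m_{i+1})/d_{i+1}):
  m_1 = 1*11 - 0 = 11, d_1 = (129 - 11^2)/1 = 8/1 = 8, a_1 = floor((11 + 11)/8) = 2.
  m_2 = 8*2 - 11 = 5, d_2 = (129 - 5^2)/8 = 104/8 = 13, a_2 = floor((11 + 5)/13) = 1.
  m_3 = 13*1 - 5 = 8, d_3 = (129 - 8^2)/13 = 65/13 = 5, a_3 = floor((11 + 8)/5) = 3.
  m_4 = 5*3 - 8 = 7, d_4 = (129 - 7^2)/5 = 80/5 = 16, a_4 = floor((11 + 7)/16) = 1.
  m_5 = 16*1 - 7 = 9, d_5 = (129 - 9^2)/16 = 48/16 = 3, a_5 = floor((11 + 9)/3) = 6.
  m_6 = 3*6 - 9 = 9, d_6 = (129 - 9^2)/3 = 48/3 = 16, a_6 = floor((11 + 9)/16) = 1.
  m_7 = 16*1 - 9 = 7, d_7 = (129 - 7^2)/16 = 80/16 = 5, a_7 = floor((11 + 7)/5) = 3.
  m_8 = 5*3 - 7 = 8, d_8 = (129 - 8^2)/5 = 65/5 = 13, a_8 = floor((11 + 8)/13) = 1.
  m_9 = 13*1 - 8 = 5, d_9 = (129 - 5^2)/13 = 104/13 = 8, a_9 = floor((11 + 5)/8) = 2.
  m_10 = 8*2 - 5 = 11, d_10 = (129 - 11^2)/8 = 8/8 = 1, a_10 = floor((11 + 11)/1) = 22.
  m_11 = 1*22 - 11 = 11, d_11 = (129 - 11^2)/1 = 8/1 = 8: (m_11, d_11) = (m_1, d_1) = (11, 8), so from here the quotients repeat a_1, ..., a_10; the period length is 10.
Hence the expansion of sqrt(129) is a_0 = 11 followed by the repeating block 2, 1, 3, 1, 6, 1, 3, 1, 2, 22 (period 10).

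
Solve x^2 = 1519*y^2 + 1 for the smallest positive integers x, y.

First expand sqrt(1519) as a continued fraction. With x_i = (sqrt(1519) + m_i)/d_i and (m_0, d_0) = (0, 1): a_0 = floor(sqrt(1519)) = 38, since 38^2 = 1444 <= 1519 < 1521 = 39^2.
Iterate m_{i+1} = d_i*a_i - m_i, d_{i+1} = (1519 - m_{i+1}^2)/d_i, a_{i+1} = floor((a_0 + m_{i+1})/d_{i+1}):
  m_1 = 1*38 - 0 = 38, d_1 = (1519 - 38^2)/1 = 75/1 = 75, a_1 = floor((38 + 38)/75) = 1.
  m_2 = 75*1 - 38 = 37, d_2 = (1519 - 37^2)/75 = 150/75 = 2, a_2 = floor((38 + 37)/2) = 37.
  m_3 = 2*37 - 37 = 37, d_3 = (1519 - 37^2)/2 = 150/2 = 75, a_3 = floor((38 + 37)/75) = 1.
  m_4 = 75*1 - 37 = 38, d_4 = (1519 - 38^2)/75 = 75/75 = 1, a_4 = floor((38 + 38)/1) = 76.
  m_5 = 1*76 - 38 = 38, d_5 = (1519 - 38^2)/1 = 75/1 = 75: (m_5, d_5) = (m_1, d_1) = (38, 75), so from here the quotients repeat a_1, ..., a_4; the period length is 4.
So sqrt(1519) = [38; (1, 37, 1, 76)] with period length k = 4.
k is even, so the fundamental solution of x^2 - 1519y^2 = 1 is (p_{k-1}, q_{k-1}) = (p_3, q_3); compute convergents through index 3.
Convergents (p_i = a_i*p_{i-1} + p_{i-2}, q_i = a_i*q_{i-1} + q_{i-2} with p_{-2}=0, p_{-1}=1, q_{-2}=1, q_{-1}=0):
  i=0: a_0=38, p_0 = 38*1 + 0 = 38, q_0 = 38*0 + 1 = 1.
  i=1: a_1=1, p_1 = 1*38 + 1 = 39, q_1 = 1*1 + 0 = 1.
  i=2: a_2=37, p_2 = 37*39 + 38 = 1481, q_2 = 37*1 + 1 = 38.
  i=3: a_3=1, p_3 = 1*1481 + 39 = 1520, q_3 = 1*38 + 1 = 39.
Check: 1520^2 - 1519*39^2 = 2310400 - 2310399 = 1, so (x, y) = (1520, 39) solves the equation, and by the theorem it is the least positive solution.

(x, y) = (1520, 39)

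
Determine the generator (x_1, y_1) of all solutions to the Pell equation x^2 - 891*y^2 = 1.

First expand sqrt(891) as a continued fraction. With x_i = (sqrt(891) + m_i)/d_i and (m_0, d_0) = (0, 1): a_0 = floor(sqrt(891)) = 29, since 29^2 = 841 <= 891 < 900 = 30^2.
Iterate m_{i+1} = d_i*a_i - m_i, d_{i+1} = (891 - m_{i+1}^2)/d_i, a_{i+1} = floor((a_0 + m_{i+1})/d_{i+1}):
  m_1 = 1*29 - 0 = 29, d_1 = (891 - 29^2)/1 = 50/1 = 50, a_1 = floor((29 + 29)/50) = 1.
  m_2 = 50*1 - 29 = 21, d_2 = (891 - 21^2)/50 = 450/50 = 9, a_2 = floor((29 + 21)/9) = 5.
  m_3 = 9*5 - 21 = 24, d_3 = (891 - 24^2)/9 = 315/9 = 35, a_3 = floor((29 + 24)/35) = 1.
  m_4 = 35*1 - 24 = 11, d_4 = (891 - 11^2)/35 = 770/35 = 22, a_4 = floor((29 + 11)/22) = 1.
  m_5 = 22*1 - 11 = 11, d_5 = (891 - 11^2)/22 = 770/22 = 35, a_5 = floor((29 + 11)/35) = 1.
  m_6 = 35*1 - 11 = 24, d_6 = (891 - 24^2)/35 = 315/35 = 9, a_6 = floor((29 + 24)/9) = 5.
  m_7 = 9*5 - 24 = 21, d_7 = (891 - 21^2)/9 = 450/9 = 50, a_7 = floor((29 + 21)/50) = 1.
  m_8 = 50*1 - 21 = 29, d_8 = (891 - 29^2)/50 = 50/50 = 1, a_8 = floor((29 + 29)/1) = 58.
  m_9 = 1*58 - 29 = 29, d_9 = (891 - 29^2)/1 = 50/1 = 50: (m_9, d_9) = (m_1, d_1) = (29, 50), so from here the quotients repeat a_1, ..., a_8; the period length is 8.
So sqrt(891) = [29; (1, 5, 1, 1, 1, 5, 1, 58)] with period length k = 8.
k is even, so the fundamental solution of x^2 - 891y^2 = 1 is (p_{k-1}, q_{k-1}) = (p_7, q_7); compute convergents through index 7.
Convergents (p_i = a_i*p_{i-1} + p_{i-2}, q_i = a_i*q_{i-1} + q_{i-2} with p_{-2}=0, p_{-1}=1, q_{-2}=1, q_{-1}=0):
  i=0: a_0=29, p_0 = 29*1 + 0 = 29, q_0 = 29*0 + 1 = 1.
  i=1: a_1=1, p_1 = 1*29 + 1 = 30, q_1 = 1*1 + 0 = 1.
  i=2: a_2=5, p_2 = 5*30 + 29 = 179, q_2 = 5*1 + 1 = 6.
  i=3: a_3=1, p_3 = 1*179 + 30 = 209, q_3 = 1*6 + 1 = 7.
  i=4: a_4=1, p_4 = 1*209 + 179 = 388, q_4 = 1*7 + 6 = 13.
  i=5: a_5=1, p_5 = 1*388 + 209 = 597, q_5 = 1*13 + 7 = 20.
  i=6: a_6=5, p_6 = 5*597 + 388 = 3373, q_6 = 5*20 + 13 = 113.
  i=7: a_7=1, p_7 = 1*3373 + 597 = 3970, q_7 = 1*113 + 20 = 133.
Check: 3970^2 - 891*133^2 = 15760900 - 15760899 = 1, so (x, y) = (3970, 133) solves the equation, and by the theorem it is the least positive solution.

(x, y) = (3970, 133)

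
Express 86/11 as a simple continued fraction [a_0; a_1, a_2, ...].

Run the Euclidean algorithm on 86 and 11; the successive quotients are the partial quotients a_0, a_1, ... (each step inverts the fractional part left over by the previous one):
  86 = 7*11 + 9, so a_0 = 7.
  11 = 1*9 + 2, so a_1 = 1.
  9 = 4*2 + 1, so a_2 = 4.
  2 = 2*1 + 0, so a_3 = 2.
The remainder reaches 0 after 4 divisions, so the expansion has 4 partial quotients, read off in order.

[7; 1, 4, 2]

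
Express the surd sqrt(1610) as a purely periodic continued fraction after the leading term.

[40; (8, 80)]

Write x_i = (sqrt(1610) + m_i)/d_i with (m_0, d_0) = (0, 1). a_0 = floor(sqrt(1610)) = 40, since 40^2 = 1600 <= 1610 < 1681 = 41^2.
Iterate m_{i+1} = d_i*a_i - m_i, d_{i+1} = (1610 - m_{i+1}^2)/d_i, a_{i+1} = floor((a_0 + m_{i+1})/d_{i+1}):
  m_1 = 1*40 - 0 = 40, d_1 = (1610 - 40^2)/1 = 10/1 = 10, a_1 = floor((40 + 40)/10) = 8.
  m_2 = 10*8 - 40 = 40, d_2 = (1610 - 40^2)/10 = 10/10 = 1, a_2 = floor((40 + 40)/1) = 80.
  m_3 = 1*80 - 40 = 40, d_3 = (1610 - 40^2)/1 = 10/1 = 10: (m_3, d_3) = (m_1, d_1) = (40, 10), so from here the quotients repeat a_1, a_2; the period length is 2.
Hence the expansion of sqrt(1610) is a_0 = 40 followed by the repeating block 8, 80 (period 2).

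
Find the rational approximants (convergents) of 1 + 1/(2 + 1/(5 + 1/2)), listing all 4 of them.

1/1, 3/2, 16/11, 35/24

Using the convergent recurrence p_i = a_i*p_{i-1} + p_{i-2}, q_i = a_i*q_{i-1} + q_{i-2} with p_{-2}=0, p_{-1}=1, q_{-2}=1, q_{-1}=0:
  i=0: a_0=1, p_0 = 1*1 + 0 = 1, q_0 = 1*0 + 1 = 1.
  i=1: a_1=2, p_1 = 2*1 + 1 = 3, q_1 = 2*1 + 0 = 2.
  i=2: a_2=5, p_2 = 5*3 + 1 = 16, q_2 = 5*2 + 1 = 11.
  i=3: a_3=2, p_3 = 2*16 + 3 = 35, q_3 = 2*11 + 2 = 24.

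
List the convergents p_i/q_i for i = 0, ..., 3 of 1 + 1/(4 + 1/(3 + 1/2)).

Using the convergent recurrence p_i = a_i*p_{i-1} + p_{i-2}, q_i = a_i*q_{i-1} + q_{i-2} with p_{-2}=0, p_{-1}=1, q_{-2}=1, q_{-1}=0:
  i=0: a_0=1, p_0 = 1*1 + 0 = 1, q_0 = 1*0 + 1 = 1.
  i=1: a_1=4, p_1 = 4*1 + 1 = 5, q_1 = 4*1 + 0 = 4.
  i=2: a_2=3, p_2 = 3*5 + 1 = 16, q_2 = 3*4 + 1 = 13.
  i=3: a_3=2, p_3 = 2*16 + 5 = 37, q_3 = 2*13 + 4 = 30.

1/1, 5/4, 16/13, 37/30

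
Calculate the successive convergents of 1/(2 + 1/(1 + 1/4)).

0/1, 1/2, 1/3, 5/14

Using the convergent recurrence p_i = a_i*p_{i-1} + p_{i-2}, q_i = a_i*q_{i-1} + q_{i-2} with p_{-2}=0, p_{-1}=1, q_{-2}=1, q_{-1}=0:
  i=0: a_0=0, p_0 = 0*1 + 0 = 0, q_0 = 0*0 + 1 = 1.
  i=1: a_1=2, p_1 = 2*0 + 1 = 1, q_1 = 2*1 + 0 = 2.
  i=2: a_2=1, p_2 = 1*1 + 0 = 1, q_2 = 1*2 + 1 = 3.
  i=3: a_3=4, p_3 = 4*1 + 1 = 5, q_3 = 4*3 + 2 = 14.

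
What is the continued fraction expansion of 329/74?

Run the Euclidean algorithm on 329 and 74; the successive quotients are the partial quotients a_0, a_1, ... (each step inverts the fractional part left over by the previous one):
  329 = 4*74 + 33, so a_0 = 4.
  74 = 2*33 + 8, so a_1 = 2.
  33 = 4*8 + 1, so a_2 = 4.
  8 = 8*1 + 0, so a_3 = 8.
The remainder reaches 0 after 4 divisions, so the expansion has 4 partial quotients, read off in order.

[4; 2, 4, 8]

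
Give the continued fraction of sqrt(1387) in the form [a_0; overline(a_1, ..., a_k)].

Write x_i = (sqrt(1387) + m_i)/d_i with (m_0, d_0) = (0, 1). a_0 = floor(sqrt(1387)) = 37, since 37^2 = 1369 <= 1387 < 1444 = 38^2.
Iterate m_{i+1} = d_i*a_i - m_i, d_{i+1} = (1387 - m_{i+1}^2)/d_i, a_{i+1} = floor((a_0 + m_{i+1})/d_{i+1}):
  m_1 = 1*37 - 0 = 37, d_1 = (1387 - 37^2)/1 = 18/1 = 18, a_1 = floor((37 + 37)/18) = 4.
  m_2 = 18*4 - 37 = 35, d_2 = (1387 - 35^2)/18 = 162/18 = 9, a_2 = floor((37 + 35)/9) = 8.
  m_3 = 9*8 - 35 = 37, d_3 = (1387 - 37^2)/9 = 18/9 = 2, a_3 = floor((37 + 37)/2) = 37.
  m_4 = 2*37 - 37 = 37, d_4 = (1387 - 37^2)/2 = 18/2 = 9, a_4 = floor((37 + 37)/9) = 8.
  m_5 = 9*8 - 37 = 35, d_5 = (1387 - 35^2)/9 = 162/9 = 18, a_5 = floor((37 + 35)/18) = 4.
  m_6 = 18*4 - 35 = 37, d_6 = (1387 - 37^2)/18 = 18/18 = 1, a_6 = floor((37 + 37)/1) = 74.
  m_7 = 1*74 - 37 = 37, d_7 = (1387 - 37^2)/1 = 18/1 = 18: (m_7, d_7) = (m_1, d_1) = (37, 18), so from here the quotients repeat a_1, ..., a_6; the period length is 6.
Hence the expansion of sqrt(1387) is a_0 = 37 followed by the repeating block 4, 8, 37, 8, 4, 74 (period 6).

[37; overline(4, 8, 37, 8, 4, 74)]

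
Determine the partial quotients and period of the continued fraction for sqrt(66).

Write x_i = (sqrt(66) + m_i)/d_i with (m_0, d_0) = (0, 1). a_0 = floor(sqrt(66)) = 8, since 8^2 = 64 <= 66 < 81 = 9^2.
Iterate m_{i+1} = d_i*a_i - m_i, d_{i+1} = (66 - m_{i+1}^2)/d_i, a_{i+1} = floor((a_0 + m_{i+1})/d_{i+1}):
  m_1 = 1*8 - 0 = 8, d_1 = (66 - 8^2)/1 = 2/1 = 2, a_1 = floor((8 + 8)/2) = 8.
  m_2 = 2*8 - 8 = 8, d_2 = (66 - 8^2)/2 = 2/2 = 1, a_2 = floor((8 + 8)/1) = 16.
  m_3 = 1*16 - 8 = 8, d_3 = (66 - 8^2)/1 = 2/1 = 2: (m_3, d_3) = (m_1, d_1) = (8, 2), so from here the quotients repeat a_1, a_2; the period length is 2.
Hence the expansion of sqrt(66) is a_0 = 8 followed by the repeating block 8, 16 (period 2).

[8; (8, 16)]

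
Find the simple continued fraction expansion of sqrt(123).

Write x_i = (sqrt(123) + m_i)/d_i with (m_0, d_0) = (0, 1). a_0 = floor(sqrt(123)) = 11, since 11^2 = 121 <= 123 < 144 = 12^2.
Iterate m_{i+1} = d_i*a_i - m_i, d_{i+1} = (123 - m_{i+1}^2)/d_i, a_{i+1} = floor((a_0 + m_{i+1})/d_{i+1}):
  m_1 = 1*11 - 0 = 11, d_1 = (123 - 11^2)/1 = 2/1 = 2, a_1 = floor((11 + 11)/2) = 11.
  m_2 = 2*11 - 11 = 11, d_2 = (123 - 11^2)/2 = 2/2 = 1, a_2 = floor((11 + 11)/1) = 22.
  m_3 = 1*22 - 11 = 11, d_3 = (123 - 11^2)/1 = 2/1 = 2: (m_3, d_3) = (m_1, d_1) = (11, 2), so from here the quotients repeat a_1, a_2; the period length is 2.
Hence the expansion of sqrt(123) is a_0 = 11 followed by the repeating block 11, 22 (period 2).

[11; (11, 22)]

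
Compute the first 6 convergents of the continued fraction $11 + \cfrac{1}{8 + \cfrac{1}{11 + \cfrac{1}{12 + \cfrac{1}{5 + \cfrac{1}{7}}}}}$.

11/1, 89/8, 990/89, 11969/1076, 60835/5469, 437814/39359

Using the convergent recurrence p_i = a_i*p_{i-1} + p_{i-2}, q_i = a_i*q_{i-1} + q_{i-2} with p_{-2}=0, p_{-1}=1, q_{-2}=1, q_{-1}=0:
  i=0: a_0=11, p_0 = 11*1 + 0 = 11, q_0 = 11*0 + 1 = 1.
  i=1: a_1=8, p_1 = 8*11 + 1 = 89, q_1 = 8*1 + 0 = 8.
  i=2: a_2=11, p_2 = 11*89 + 11 = 990, q_2 = 11*8 + 1 = 89.
  i=3: a_3=12, p_3 = 12*990 + 89 = 11969, q_3 = 12*89 + 8 = 1076.
  i=4: a_4=5, p_4 = 5*11969 + 990 = 60835, q_4 = 5*1076 + 89 = 5469.
  i=5: a_5=7, p_5 = 7*60835 + 11969 = 437814, q_5 = 7*5469 + 1076 = 39359.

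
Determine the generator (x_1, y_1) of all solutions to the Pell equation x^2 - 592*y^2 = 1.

(x, y) = (73, 3)

First expand sqrt(592) as a continued fraction. With x_i = (sqrt(592) + m_i)/d_i and (m_0, d_0) = (0, 1): a_0 = floor(sqrt(592)) = 24, since 24^2 = 576 <= 592 < 625 = 25^2.
Iterate m_{i+1} = d_i*a_i - m_i, d_{i+1} = (592 - m_{i+1}^2)/d_i, a_{i+1} = floor((a_0 + m_{i+1})/d_{i+1}):
  m_1 = 1*24 - 0 = 24, d_1 = (592 - 24^2)/1 = 16/1 = 16, a_1 = floor((24 + 24)/16) = 3.
  m_2 = 16*3 - 24 = 24, d_2 = (592 - 24^2)/16 = 16/16 = 1, a_2 = floor((24 + 24)/1) = 48.
  m_3 = 1*48 - 24 = 24, d_3 = (592 - 24^2)/1 = 16/1 = 16: (m_3, d_3) = (m_1, d_1) = (24, 16), so from here the quotients repeat a_1, a_2; the period length is 2.
So sqrt(592) = [24; (3, 48)] with period length k = 2.
k is even, so the fundamental solution of x^2 - 592y^2 = 1 is (p_{k-1}, q_{k-1}) = (p_1, q_1); compute convergents through index 1.
Convergents (p_i = a_i*p_{i-1} + p_{i-2}, q_i = a_i*q_{i-1} + q_{i-2} with p_{-2}=0, p_{-1}=1, q_{-2}=1, q_{-1}=0):
  i=0: a_0=24, p_0 = 24*1 + 0 = 24, q_0 = 24*0 + 1 = 1.
  i=1: a_1=3, p_1 = 3*24 + 1 = 73, q_1 = 3*1 + 0 = 3.
Check: 73^2 - 592*3^2 = 5329 - 5328 = 1, so (x, y) = (73, 3) solves the equation, and by the theorem it is the least positive solution.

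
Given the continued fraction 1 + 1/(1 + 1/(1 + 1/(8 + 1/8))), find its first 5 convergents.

Using the convergent recurrence p_i = a_i*p_{i-1} + p_{i-2}, q_i = a_i*q_{i-1} + q_{i-2} with p_{-2}=0, p_{-1}=1, q_{-2}=1, q_{-1}=0:
  i=0: a_0=1, p_0 = 1*1 + 0 = 1, q_0 = 1*0 + 1 = 1.
  i=1: a_1=1, p_1 = 1*1 + 1 = 2, q_1 = 1*1 + 0 = 1.
  i=2: a_2=1, p_2 = 1*2 + 1 = 3, q_2 = 1*1 + 1 = 2.
  i=3: a_3=8, p_3 = 8*3 + 2 = 26, q_3 = 8*2 + 1 = 17.
  i=4: a_4=8, p_4 = 8*26 + 3 = 211, q_4 = 8*17 + 2 = 138.

1/1, 2/1, 3/2, 26/17, 211/138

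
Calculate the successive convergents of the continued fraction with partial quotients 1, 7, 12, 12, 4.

Using the convergent recurrence p_i = a_i*p_{i-1} + p_{i-2}, q_i = a_i*q_{i-1} + q_{i-2} with p_{-2}=0, p_{-1}=1, q_{-2}=1, q_{-1}=0:
  i=0: a_0=1, p_0 = 1*1 + 0 = 1, q_0 = 1*0 + 1 = 1.
  i=1: a_1=7, p_1 = 7*1 + 1 = 8, q_1 = 7*1 + 0 = 7.
  i=2: a_2=12, p_2 = 12*8 + 1 = 97, q_2 = 12*7 + 1 = 85.
  i=3: a_3=12, p_3 = 12*97 + 8 = 1172, q_3 = 12*85 + 7 = 1027.
  i=4: a_4=4, p_4 = 4*1172 + 97 = 4785, q_4 = 4*1027 + 85 = 4193.

1/1, 8/7, 97/85, 1172/1027, 4785/4193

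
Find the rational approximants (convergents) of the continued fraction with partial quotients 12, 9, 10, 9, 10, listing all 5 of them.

Using the convergent recurrence p_i = a_i*p_{i-1} + p_{i-2}, q_i = a_i*q_{i-1} + q_{i-2} with p_{-2}=0, p_{-1}=1, q_{-2}=1, q_{-1}=0:
  i=0: a_0=12, p_0 = 12*1 + 0 = 12, q_0 = 12*0 + 1 = 1.
  i=1: a_1=9, p_1 = 9*12 + 1 = 109, q_1 = 9*1 + 0 = 9.
  i=2: a_2=10, p_2 = 10*109 + 12 = 1102, q_2 = 10*9 + 1 = 91.
  i=3: a_3=9, p_3 = 9*1102 + 109 = 10027, q_3 = 9*91 + 9 = 828.
  i=4: a_4=10, p_4 = 10*10027 + 1102 = 101372, q_4 = 10*828 + 91 = 8371.

12/1, 109/9, 1102/91, 10027/828, 101372/8371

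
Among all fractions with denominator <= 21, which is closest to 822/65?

215/17

Expand x = 822/65 as a continued fraction with the Euclidean algorithm:
  822 = 12*65 + 42, so a_0 = 12.
  65 = 1*42 + 23, so a_1 = 1.
  42 = 1*23 + 19, so a_2 = 1.
  23 = 1*19 + 4, so a_3 = 1.
  19 = 4*4 + 3, so a_4 = 4.
  4 = 1*3 + 1, so a_5 = 1.
  3 = 3*1 + 0, so a_6 = 3.
so x = [12; 1, 1, 1, 4, 1, 3].
Convergents (p_i = a_i*p_{i-1} + p_{i-2}, q_i = a_i*q_{i-1} + q_{i-2} with p_{-2}=0, p_{-1}=1, q_{-2}=1, q_{-1}=0), until the denominator exceeds 21:
  i=0: a_0=12, p_0 = 12*1 + 0 = 12, q_0 = 12*0 + 1 = 1.
  i=1: a_1=1, p_1 = 1*12 + 1 = 13, q_1 = 1*1 + 0 = 1.
  i=2: a_2=1, p_2 = 1*13 + 12 = 25, q_2 = 1*1 + 1 = 2.
  i=3: a_3=1, p_3 = 1*25 + 13 = 38, q_3 = 1*2 + 1 = 3.
  i=4: a_4=4, p_4 = 4*38 + 25 = 177, q_4 = 4*3 + 2 = 14.
  i=5: a_5=1, p_5 = 1*177 + 38 = 215, q_5 = 1*14 + 3 = 17.
  i=6: a_6=3, p_6 = 3*215 + 177 = 822, q_6 = 3*17 + 14 = 65.
q_6 = 65 > 21, so the last convergent with denominator <= 21 is p_5/q_5 = 215/17.
The closest fraction with denominator <= 21 is either p_5/q_5 or the intermediate fraction (k*p_5 + p_4)/(k*q_5 + q_4) with the largest k >= 1 whose denominator stays <= 21; these approach x as k grows, and every other convergent or intermediate fraction in range is farther away.
Largest k: floor((21 - q_4)/q_5) = floor((21 - 14)/17) = 0.
Since k = 0, no intermediate fraction beyond p_5/q_5 has denominator <= 21, so the convergent 215/17 is the closest (its error is |822*17 - 215*65|/(65*17) = 1/1105).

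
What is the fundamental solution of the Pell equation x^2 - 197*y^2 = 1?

(x, y) = (393, 28)

First expand sqrt(197) as a continued fraction. With x_i = (sqrt(197) + m_i)/d_i and (m_0, d_0) = (0, 1): a_0 = floor(sqrt(197)) = 14, since 14^2 = 196 <= 197 < 225 = 15^2.
Iterate m_{i+1} = d_i*a_i - m_i, d_{i+1} = (197 - m_{i+1}^2)/d_i, a_{i+1} = floor((a_0 + m_{i+1})/d_{i+1}):
  m_1 = 1*14 - 0 = 14, d_1 = (197 - 14^2)/1 = 1/1 = 1, a_1 = floor((14 + 14)/1) = 28.
  m_2 = 1*28 - 14 = 14, d_2 = (197 - 14^2)/1 = 1/1 = 1: (m_2, d_2) = (m_1, d_1) = (14, 1), so from here the quotient a_1 repeats; the period length is 1.
So sqrt(197) = [14; (28)] with period length k = 1.
k is odd, so (p_{k-1}, q_{k-1}) only solves x^2 - 197y^2 = -1 and the fundamental solution of x^2 - 197y^2 = 1 is (p_{2k-1}, q_{2k-1}) = (p_1, q_1); compute convergents through index 1, running through the period twice.
Convergents (p_i = a_i*p_{i-1} + p_{i-2}, q_i = a_i*q_{i-1} + q_{i-2} with p_{-2}=0, p_{-1}=1, q_{-2}=1, q_{-1}=0):
  i=0: a_0=14, p_0 = 14*1 + 0 = 14, q_0 = 14*0 + 1 = 1.
  i=1: a_1=28, p_1 = 28*14 + 1 = 393, q_1 = 28*1 + 0 = 28.
Indeed p_0^2 - 197*q_0^2 = 196 - 197 = -1, not +1.
Check: 393^2 - 197*28^2 = 154449 - 154448 = 1, so (x, y) = (393, 28) solves the equation, and by the theorem it is the least positive solution.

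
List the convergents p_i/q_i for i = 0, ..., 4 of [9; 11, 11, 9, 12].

9/1, 100/11, 1109/122, 10081/1109, 122081/13430

Using the convergent recurrence p_i = a_i*p_{i-1} + p_{i-2}, q_i = a_i*q_{i-1} + q_{i-2} with p_{-2}=0, p_{-1}=1, q_{-2}=1, q_{-1}=0:
  i=0: a_0=9, p_0 = 9*1 + 0 = 9, q_0 = 9*0 + 1 = 1.
  i=1: a_1=11, p_1 = 11*9 + 1 = 100, q_1 = 11*1 + 0 = 11.
  i=2: a_2=11, p_2 = 11*100 + 9 = 1109, q_2 = 11*11 + 1 = 122.
  i=3: a_3=9, p_3 = 9*1109 + 100 = 10081, q_3 = 9*122 + 11 = 1109.
  i=4: a_4=12, p_4 = 12*10081 + 1109 = 122081, q_4 = 12*1109 + 122 = 13430.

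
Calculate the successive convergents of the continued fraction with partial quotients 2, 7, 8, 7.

2/1, 15/7, 122/57, 869/406

Using the convergent recurrence p_i = a_i*p_{i-1} + p_{i-2}, q_i = a_i*q_{i-1} + q_{i-2} with p_{-2}=0, p_{-1}=1, q_{-2}=1, q_{-1}=0:
  i=0: a_0=2, p_0 = 2*1 + 0 = 2, q_0 = 2*0 + 1 = 1.
  i=1: a_1=7, p_1 = 7*2 + 1 = 15, q_1 = 7*1 + 0 = 7.
  i=2: a_2=8, p_2 = 8*15 + 2 = 122, q_2 = 8*7 + 1 = 57.
  i=3: a_3=7, p_3 = 7*122 + 15 = 869, q_3 = 7*57 + 7 = 406.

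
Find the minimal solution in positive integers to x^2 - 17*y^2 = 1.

(x, y) = (33, 8)

First expand sqrt(17) as a continued fraction. With x_i = (sqrt(17) + m_i)/d_i and (m_0, d_0) = (0, 1): a_0 = floor(sqrt(17)) = 4, since 4^2 = 16 <= 17 < 25 = 5^2.
Iterate m_{i+1} = d_i*a_i - m_i, d_{i+1} = (17 - m_{i+1}^2)/d_i, a_{i+1} = floor((a_0 + m_{i+1})/d_{i+1}):
  m_1 = 1*4 - 0 = 4, d_1 = (17 - 4^2)/1 = 1/1 = 1, a_1 = floor((4 + 4)/1) = 8.
  m_2 = 1*8 - 4 = 4, d_2 = (17 - 4^2)/1 = 1/1 = 1: (m_2, d_2) = (m_1, d_1) = (4, 1), so from here the quotient a_1 repeats; the period length is 1.
So sqrt(17) = [4; (8)] with period length k = 1.
k is odd, so (p_{k-1}, q_{k-1}) only solves x^2 - 17y^2 = -1 and the fundamental solution of x^2 - 17y^2 = 1 is (p_{2k-1}, q_{2k-1}) = (p_1, q_1); compute convergents through index 1, running through the period twice.
Convergents (p_i = a_i*p_{i-1} + p_{i-2}, q_i = a_i*q_{i-1} + q_{i-2} with p_{-2}=0, p_{-1}=1, q_{-2}=1, q_{-1}=0):
  i=0: a_0=4, p_0 = 4*1 + 0 = 4, q_0 = 4*0 + 1 = 1.
  i=1: a_1=8, p_1 = 8*4 + 1 = 33, q_1 = 8*1 + 0 = 8.
Indeed p_0^2 - 17*q_0^2 = 16 - 17 = -1, not +1.
Check: 33^2 - 17*8^2 = 1089 - 1088 = 1, so (x, y) = (33, 8) solves the equation, and by the theorem it is the least positive solution.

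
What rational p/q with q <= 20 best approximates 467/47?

Expand x = 467/47 as a continued fraction with the Euclidean algorithm:
  467 = 9*47 + 44, so a_0 = 9.
  47 = 1*44 + 3, so a_1 = 1.
  44 = 14*3 + 2, so a_2 = 14.
  3 = 1*2 + 1, so a_3 = 1.
  2 = 2*1 + 0, so a_4 = 2.
so x = [9; 1, 14, 1, 2].
Convergents (p_i = a_i*p_{i-1} + p_{i-2}, q_i = a_i*q_{i-1} + q_{i-2} with p_{-2}=0, p_{-1}=1, q_{-2}=1, q_{-1}=0), until the denominator exceeds 20:
  i=0: a_0=9, p_0 = 9*1 + 0 = 9, q_0 = 9*0 + 1 = 1.
  i=1: a_1=1, p_1 = 1*9 + 1 = 10, q_1 = 1*1 + 0 = 1.
  i=2: a_2=14, p_2 = 14*10 + 9 = 149, q_2 = 14*1 + 1 = 15.
  i=3: a_3=1, p_3 = 1*149 + 10 = 159, q_3 = 1*15 + 1 = 16.
  i=4: a_4=2, p_4 = 2*159 + 149 = 467, q_4 = 2*16 + 15 = 47.
q_4 = 47 > 20, so the last convergent with denominator <= 20 is p_3/q_3 = 159/16.
The closest fraction with denominator <= 20 is either p_3/q_3 or the intermediate fraction (k*p_3 + p_2)/(k*q_3 + q_2) with the largest k >= 1 whose denominator stays <= 20; these approach x as k grows, and every other convergent or intermediate fraction in range is farther away.
Largest k: floor((20 - q_2)/q_3) = floor((20 - 15)/16) = 0.
Since k = 0, no intermediate fraction beyond p_3/q_3 has denominator <= 20, so the convergent 159/16 is the closest (its error is |467*16 - 159*47|/(47*16) = 1/752).

159/16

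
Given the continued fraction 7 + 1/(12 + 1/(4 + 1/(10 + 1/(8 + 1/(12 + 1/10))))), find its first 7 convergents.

7/1, 85/12, 347/49, 3555/502, 28787/4065, 348999/49282, 3518777/496885

Using the convergent recurrence p_i = a_i*p_{i-1} + p_{i-2}, q_i = a_i*q_{i-1} + q_{i-2} with p_{-2}=0, p_{-1}=1, q_{-2}=1, q_{-1}=0:
  i=0: a_0=7, p_0 = 7*1 + 0 = 7, q_0 = 7*0 + 1 = 1.
  i=1: a_1=12, p_1 = 12*7 + 1 = 85, q_1 = 12*1 + 0 = 12.
  i=2: a_2=4, p_2 = 4*85 + 7 = 347, q_2 = 4*12 + 1 = 49.
  i=3: a_3=10, p_3 = 10*347 + 85 = 3555, q_3 = 10*49 + 12 = 502.
  i=4: a_4=8, p_4 = 8*3555 + 347 = 28787, q_4 = 8*502 + 49 = 4065.
  i=5: a_5=12, p_5 = 12*28787 + 3555 = 348999, q_5 = 12*4065 + 502 = 49282.
  i=6: a_6=10, p_6 = 10*348999 + 28787 = 3518777, q_6 = 10*49282 + 4065 = 496885.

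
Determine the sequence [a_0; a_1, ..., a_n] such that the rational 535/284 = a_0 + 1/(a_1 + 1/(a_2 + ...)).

[1; 1, 7, 1, 1, 1, 1, 6]

Run the Euclidean algorithm on 535 and 284; the successive quotients are the partial quotients a_0, a_1, ... (each step inverts the fractional part left over by the previous one):
  535 = 1*284 + 251, so a_0 = 1.
  284 = 1*251 + 33, so a_1 = 1.
  251 = 7*33 + 20, so a_2 = 7.
  33 = 1*20 + 13, so a_3 = 1.
  20 = 1*13 + 7, so a_4 = 1.
  13 = 1*7 + 6, so a_5 = 1.
  7 = 1*6 + 1, so a_6 = 1.
  6 = 6*1 + 0, so a_7 = 6.
The remainder reaches 0 after 8 divisions, so the expansion has 8 partial quotients, read off in order.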